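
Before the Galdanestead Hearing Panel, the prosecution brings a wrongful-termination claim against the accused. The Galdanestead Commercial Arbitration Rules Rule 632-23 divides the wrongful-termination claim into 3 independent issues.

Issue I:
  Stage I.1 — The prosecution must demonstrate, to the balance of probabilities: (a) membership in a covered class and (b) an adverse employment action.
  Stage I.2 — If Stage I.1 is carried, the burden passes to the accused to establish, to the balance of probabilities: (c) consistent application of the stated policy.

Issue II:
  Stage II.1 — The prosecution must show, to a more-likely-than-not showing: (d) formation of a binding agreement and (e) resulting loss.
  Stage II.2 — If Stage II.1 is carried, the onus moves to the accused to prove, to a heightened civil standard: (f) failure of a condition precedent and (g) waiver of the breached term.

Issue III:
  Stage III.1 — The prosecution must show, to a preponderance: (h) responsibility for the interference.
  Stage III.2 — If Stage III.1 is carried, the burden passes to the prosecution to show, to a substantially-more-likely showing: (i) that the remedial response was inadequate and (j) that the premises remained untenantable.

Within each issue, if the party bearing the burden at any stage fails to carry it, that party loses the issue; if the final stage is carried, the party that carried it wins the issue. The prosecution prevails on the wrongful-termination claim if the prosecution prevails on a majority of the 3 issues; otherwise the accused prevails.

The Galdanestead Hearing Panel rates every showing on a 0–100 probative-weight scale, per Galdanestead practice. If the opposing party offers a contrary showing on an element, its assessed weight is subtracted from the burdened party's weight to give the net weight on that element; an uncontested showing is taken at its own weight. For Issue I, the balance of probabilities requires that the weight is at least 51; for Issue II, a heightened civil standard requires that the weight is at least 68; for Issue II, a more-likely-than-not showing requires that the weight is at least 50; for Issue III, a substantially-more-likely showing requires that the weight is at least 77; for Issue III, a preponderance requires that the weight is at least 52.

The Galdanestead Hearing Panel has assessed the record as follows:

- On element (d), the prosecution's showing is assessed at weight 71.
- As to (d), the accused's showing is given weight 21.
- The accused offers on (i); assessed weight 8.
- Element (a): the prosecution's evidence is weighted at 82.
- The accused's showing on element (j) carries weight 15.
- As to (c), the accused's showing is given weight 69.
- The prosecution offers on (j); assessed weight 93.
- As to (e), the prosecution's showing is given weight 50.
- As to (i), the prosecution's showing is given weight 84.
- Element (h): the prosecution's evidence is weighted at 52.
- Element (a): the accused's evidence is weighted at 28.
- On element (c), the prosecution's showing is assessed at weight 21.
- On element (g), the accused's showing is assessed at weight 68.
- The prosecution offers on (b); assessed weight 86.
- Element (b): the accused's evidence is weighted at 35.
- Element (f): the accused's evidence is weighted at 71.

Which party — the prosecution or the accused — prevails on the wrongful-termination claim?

accused

— Issue I —
Stage I.1 — burden on prosecution; standard: the balance of probabilities (weight is at least 51).
    (a): 82 − 28 = 54 ≥ 51 [met]
    (b): 86 − 35 = 51 ≥ 51 [met]
  Stage I.1 is satisfied; the onus moves to the accused.
Stage I.2 — burden on accused; standard: the balance of probabilities (weight is at least 51).
    (c): 69 − 21 = 48 < 51 [not met]
  Not every element is met, so the accused fails to carry Stage I.2.
So the prosecution prevails on this issue.
— Issue II —
At Stage II.1 the prosecution must meet a more-likely-than-not showing (weight is at least 50): on (d) the weight is 71 less the opposing 21 gives net 50, ≥ 50, so (d) meets the standard; on (e) the weight is 50, which does reach 50, so (e) meets the standard.
  Stage II.1 is satisfied; the onus moves to the accused.
At Stage II.2 the accused must meet a heightened civil standard (weight is at least 68): on (f) the weight is 71, which does reach 68, so (f) meets the standard; on (g) the weight is 68, ≥ 68, so (g) meets the standard.
  The accused carries the last stage.
With every stage satisfied, the accused prevails on this issue.
— Issue III —
Stage III.1 (prosecution, a preponderance, weight is at least 52): (h) 52 ≥ 52 — meets.
  All elements met. The prosecution retains the burden for Stage III.2.
Stage III.2 (prosecution, a substantially-more-likely showing, weight is at least 77): (i) net 84−8=76 < 77 — fails; (j) net 93−15=78 ≥ 77 — meets.
  Not every element is met, so the prosecution fails to carry Stage III.2.
So the accused prevails on this issue.
Per-issue: Issue I → prosecution; Issue II → accused; Issue III → accused. The prosecution must prevail on a majority of issues; overall, the accused prevails.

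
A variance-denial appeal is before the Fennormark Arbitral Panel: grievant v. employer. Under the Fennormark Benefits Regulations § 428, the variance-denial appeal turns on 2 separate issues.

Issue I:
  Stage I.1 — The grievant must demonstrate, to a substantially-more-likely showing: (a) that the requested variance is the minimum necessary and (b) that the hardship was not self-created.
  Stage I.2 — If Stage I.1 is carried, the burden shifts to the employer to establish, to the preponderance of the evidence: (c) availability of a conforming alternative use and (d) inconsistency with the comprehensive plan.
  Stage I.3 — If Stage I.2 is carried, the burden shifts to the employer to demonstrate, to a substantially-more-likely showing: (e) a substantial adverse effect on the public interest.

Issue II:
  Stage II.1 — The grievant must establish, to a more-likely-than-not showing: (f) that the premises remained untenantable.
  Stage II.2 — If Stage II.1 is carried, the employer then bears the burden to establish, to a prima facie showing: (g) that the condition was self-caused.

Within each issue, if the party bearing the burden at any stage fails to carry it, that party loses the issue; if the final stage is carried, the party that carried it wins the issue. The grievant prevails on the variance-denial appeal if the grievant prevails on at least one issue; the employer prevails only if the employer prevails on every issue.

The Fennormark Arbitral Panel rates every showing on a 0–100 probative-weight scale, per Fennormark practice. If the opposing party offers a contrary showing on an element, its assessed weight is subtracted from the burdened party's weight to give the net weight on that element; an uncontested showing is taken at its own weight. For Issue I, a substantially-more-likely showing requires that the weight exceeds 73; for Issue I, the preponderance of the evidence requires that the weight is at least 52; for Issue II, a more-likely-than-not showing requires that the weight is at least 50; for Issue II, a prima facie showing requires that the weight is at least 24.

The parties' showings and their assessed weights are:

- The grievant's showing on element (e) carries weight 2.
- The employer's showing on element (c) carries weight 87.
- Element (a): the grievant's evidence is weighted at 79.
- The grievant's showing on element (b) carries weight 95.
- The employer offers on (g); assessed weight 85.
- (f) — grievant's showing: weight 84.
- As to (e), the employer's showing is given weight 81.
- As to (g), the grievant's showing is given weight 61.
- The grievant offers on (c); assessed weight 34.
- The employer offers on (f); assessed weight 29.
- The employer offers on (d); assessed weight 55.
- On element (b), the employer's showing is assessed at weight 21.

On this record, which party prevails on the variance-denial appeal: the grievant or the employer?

— Issue I —
At Stage I.1 the grievant must meet a substantially-more-likely showing (weight exceeds 73): on (a) the weight is 79, which does exceed 73, so (a) meets the standard; on (b) the weight is 95 less the opposing 21 gives net 74, > 73, so (b) meets the standard.
  Stage I.1 is satisfied; the onus moves to the employer.
At Stage I.2 the employer must meet the preponderance of the evidence (weight is at least 52): on (c) the weight is 87 less the opposing 34 gives net 53, which does reach 52, so (c) meets the standard; on (d) the weight is 55, ≥ 52, so (d) meets the standard.
  All elements met. The employer retains the burden for Stage I.3.
At Stage I.3 the employer must meet a substantially-more-likely showing (weight exceeds 73): on (e) the weight is 81 less the opposing 2 gives net 79, > 73, so (e) meets the standard.
  The employer carries the last stage.
All stages carried — the employer prevails on this issue.
— Issue II —
At Stage II.1 the grievant must meet a more-likely-than-not showing (weight is at least 50): on (f) the weight is 84 less the opposing 29 gives net 55, which does reach 50, so (f) meets the standard.
  All elements met. The burden passes to the employer.
At Stage II.2 the employer must meet a prima facie showing (weight is at least 24): on (g) the weight is 85 less the opposing 61 gives net 24, ≥ 24, so (g) meets the standard.
  The employer carries the last stage.
Every stage carried; the employer prevails on this issue.
Per-issue: Issue I → employer; Issue II → employer. The grievant must prevail on at least one issue; overall, the employer prevails.

employer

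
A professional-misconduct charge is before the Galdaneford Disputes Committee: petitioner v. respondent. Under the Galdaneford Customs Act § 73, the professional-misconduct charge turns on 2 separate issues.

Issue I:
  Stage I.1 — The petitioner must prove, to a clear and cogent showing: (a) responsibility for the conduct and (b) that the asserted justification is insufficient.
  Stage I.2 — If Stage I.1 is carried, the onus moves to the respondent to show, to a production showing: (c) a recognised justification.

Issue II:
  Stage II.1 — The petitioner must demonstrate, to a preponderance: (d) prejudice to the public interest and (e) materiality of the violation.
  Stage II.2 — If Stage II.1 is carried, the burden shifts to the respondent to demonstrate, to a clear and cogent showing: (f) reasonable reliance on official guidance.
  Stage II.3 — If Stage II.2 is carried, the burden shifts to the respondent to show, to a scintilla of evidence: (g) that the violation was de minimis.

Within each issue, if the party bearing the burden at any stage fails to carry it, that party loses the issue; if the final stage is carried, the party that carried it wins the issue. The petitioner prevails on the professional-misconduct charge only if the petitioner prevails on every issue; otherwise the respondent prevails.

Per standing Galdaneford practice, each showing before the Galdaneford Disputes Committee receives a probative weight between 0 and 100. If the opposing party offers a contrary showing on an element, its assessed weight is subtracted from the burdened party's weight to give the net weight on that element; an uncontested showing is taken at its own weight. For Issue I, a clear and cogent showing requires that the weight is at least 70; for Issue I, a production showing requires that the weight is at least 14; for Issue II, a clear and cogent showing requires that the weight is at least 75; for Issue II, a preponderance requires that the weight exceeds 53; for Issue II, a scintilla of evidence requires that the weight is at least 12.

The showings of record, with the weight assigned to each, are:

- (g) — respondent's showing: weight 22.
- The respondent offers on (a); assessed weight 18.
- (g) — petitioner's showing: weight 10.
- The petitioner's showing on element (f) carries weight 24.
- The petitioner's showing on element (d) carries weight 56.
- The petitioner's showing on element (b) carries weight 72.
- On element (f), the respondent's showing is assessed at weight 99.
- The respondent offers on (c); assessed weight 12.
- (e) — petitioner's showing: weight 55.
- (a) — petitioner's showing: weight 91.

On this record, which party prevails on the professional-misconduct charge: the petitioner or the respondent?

— Issue I —
Stage I.1 (petitioner, a clear and cogent showing, weight is at least 70): (a) net 91−18=73 ≥ 70 — meets; (b) 72 ≥ 70 — meets.
  All elements met. The burden passes to the respondent.
Stage I.2 (respondent, a production showing, weight is at least 14): (c) 12 < 14 — fails.
  Stage I.2 not carried; the respondent fails its burden.
The analysis ends at Stage I.2; the petitioner prevails on this issue.
— Issue II —
Stage II.1 — burden on petitioner; standard: a preponderance (weight exceeds 53).
    (d): 56 > 53 [met]
    (e): 55 > 53 [met]
  Stage II.1 carried; the burden shifts to the respondent.
Stage II.2 — burden on respondent; standard: a clear and cogent showing (weight is at least 75).
    (f): 99 − 24 = 75 ≥ 75 [met]
  Stage II.2 is satisfied; the respondent continues to bear the burden.
Stage II.3 — burden on respondent; standard: a scintilla of evidence (weight is at least 12).
    (g): 22 − 10 = 12 ≥ 12 [met]
  Stage II.3 carried; the final stage is satisfied.
With every stage satisfied, the respondent prevails on this issue.
Per-issue: Issue I → petitioner; Issue II → respondent. The petitioner must prevail on every issue; overall, the respondent prevails.

respondent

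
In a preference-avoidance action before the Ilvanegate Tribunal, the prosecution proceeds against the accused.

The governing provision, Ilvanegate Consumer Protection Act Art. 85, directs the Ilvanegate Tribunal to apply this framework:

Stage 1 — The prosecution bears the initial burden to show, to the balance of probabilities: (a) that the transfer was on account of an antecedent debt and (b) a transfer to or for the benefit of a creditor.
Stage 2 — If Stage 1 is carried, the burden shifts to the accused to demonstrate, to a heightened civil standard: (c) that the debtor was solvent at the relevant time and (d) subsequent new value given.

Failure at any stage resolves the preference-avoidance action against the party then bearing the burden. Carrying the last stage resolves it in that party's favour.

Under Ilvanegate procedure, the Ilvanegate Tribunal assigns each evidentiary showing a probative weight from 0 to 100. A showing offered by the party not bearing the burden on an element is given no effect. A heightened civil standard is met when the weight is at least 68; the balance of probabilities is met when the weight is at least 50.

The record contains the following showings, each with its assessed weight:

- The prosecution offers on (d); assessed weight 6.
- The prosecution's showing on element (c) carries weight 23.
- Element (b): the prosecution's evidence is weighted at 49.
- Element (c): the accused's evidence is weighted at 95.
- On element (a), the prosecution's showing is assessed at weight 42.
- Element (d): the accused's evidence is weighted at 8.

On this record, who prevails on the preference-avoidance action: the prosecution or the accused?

accused

Stage 1 — burden on prosecution; standard: the balance of probabilities (weight is at least 50).
    (a): 42 < 50 [not met]
    (b): 49 < 50 [not met]
  Not every element is met, so the prosecution fails to carry Stage 1.
The analysis ends at Stage 1; the accused prevails.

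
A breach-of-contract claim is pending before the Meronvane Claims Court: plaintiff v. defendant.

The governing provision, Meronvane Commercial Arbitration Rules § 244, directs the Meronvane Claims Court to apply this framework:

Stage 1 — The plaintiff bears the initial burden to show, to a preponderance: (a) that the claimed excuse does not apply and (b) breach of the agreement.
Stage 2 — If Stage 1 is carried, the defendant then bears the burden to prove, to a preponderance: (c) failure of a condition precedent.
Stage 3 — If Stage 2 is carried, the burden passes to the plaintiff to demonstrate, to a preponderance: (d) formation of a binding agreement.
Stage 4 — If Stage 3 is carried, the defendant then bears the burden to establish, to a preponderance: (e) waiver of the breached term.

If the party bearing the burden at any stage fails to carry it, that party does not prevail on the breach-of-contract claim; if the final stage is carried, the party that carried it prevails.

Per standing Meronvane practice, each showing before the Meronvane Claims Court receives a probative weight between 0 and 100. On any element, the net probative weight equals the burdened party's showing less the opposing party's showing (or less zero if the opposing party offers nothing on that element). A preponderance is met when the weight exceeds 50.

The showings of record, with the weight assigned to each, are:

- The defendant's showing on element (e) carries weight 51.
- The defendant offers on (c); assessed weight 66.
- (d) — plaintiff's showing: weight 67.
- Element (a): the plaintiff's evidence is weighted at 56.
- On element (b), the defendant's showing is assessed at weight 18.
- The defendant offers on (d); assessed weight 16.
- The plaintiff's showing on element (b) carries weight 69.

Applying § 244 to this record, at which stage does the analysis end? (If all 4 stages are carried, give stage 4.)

stage 4

At Stage 1 the plaintiff must meet a preponderance (weight exceeds 50): on (a) the weight is 56, which does exceed 50, so (a) meets the standard; on (b) the weight is 69 less the opposing 18 gives net 51, > 50, so (b) meets the standard.
  The plaintiff carries Stage 1; the defendant now bears the burden.
At Stage 2 the defendant must meet a preponderance (weight exceeds 50): on (c) the weight is 66, > 50, so (c) meets the standard.
  Stage 2 carried; the burden shifts to the plaintiff.
At Stage 3 the plaintiff must meet a preponderance (weight exceeds 50): on (d) the weight is 67 less the opposing 16 gives net 51, > 50, so (d) meets the standard.
  The plaintiff carries Stage 3; the defendant now bears the burden.
At Stage 4 the defendant must meet a preponderance (weight exceeds 50): on (e) the weight is 51, which does exceed 50, so (e) meets the standard.
  All elements met at the final stage.
All stages carried — the defendant prevails.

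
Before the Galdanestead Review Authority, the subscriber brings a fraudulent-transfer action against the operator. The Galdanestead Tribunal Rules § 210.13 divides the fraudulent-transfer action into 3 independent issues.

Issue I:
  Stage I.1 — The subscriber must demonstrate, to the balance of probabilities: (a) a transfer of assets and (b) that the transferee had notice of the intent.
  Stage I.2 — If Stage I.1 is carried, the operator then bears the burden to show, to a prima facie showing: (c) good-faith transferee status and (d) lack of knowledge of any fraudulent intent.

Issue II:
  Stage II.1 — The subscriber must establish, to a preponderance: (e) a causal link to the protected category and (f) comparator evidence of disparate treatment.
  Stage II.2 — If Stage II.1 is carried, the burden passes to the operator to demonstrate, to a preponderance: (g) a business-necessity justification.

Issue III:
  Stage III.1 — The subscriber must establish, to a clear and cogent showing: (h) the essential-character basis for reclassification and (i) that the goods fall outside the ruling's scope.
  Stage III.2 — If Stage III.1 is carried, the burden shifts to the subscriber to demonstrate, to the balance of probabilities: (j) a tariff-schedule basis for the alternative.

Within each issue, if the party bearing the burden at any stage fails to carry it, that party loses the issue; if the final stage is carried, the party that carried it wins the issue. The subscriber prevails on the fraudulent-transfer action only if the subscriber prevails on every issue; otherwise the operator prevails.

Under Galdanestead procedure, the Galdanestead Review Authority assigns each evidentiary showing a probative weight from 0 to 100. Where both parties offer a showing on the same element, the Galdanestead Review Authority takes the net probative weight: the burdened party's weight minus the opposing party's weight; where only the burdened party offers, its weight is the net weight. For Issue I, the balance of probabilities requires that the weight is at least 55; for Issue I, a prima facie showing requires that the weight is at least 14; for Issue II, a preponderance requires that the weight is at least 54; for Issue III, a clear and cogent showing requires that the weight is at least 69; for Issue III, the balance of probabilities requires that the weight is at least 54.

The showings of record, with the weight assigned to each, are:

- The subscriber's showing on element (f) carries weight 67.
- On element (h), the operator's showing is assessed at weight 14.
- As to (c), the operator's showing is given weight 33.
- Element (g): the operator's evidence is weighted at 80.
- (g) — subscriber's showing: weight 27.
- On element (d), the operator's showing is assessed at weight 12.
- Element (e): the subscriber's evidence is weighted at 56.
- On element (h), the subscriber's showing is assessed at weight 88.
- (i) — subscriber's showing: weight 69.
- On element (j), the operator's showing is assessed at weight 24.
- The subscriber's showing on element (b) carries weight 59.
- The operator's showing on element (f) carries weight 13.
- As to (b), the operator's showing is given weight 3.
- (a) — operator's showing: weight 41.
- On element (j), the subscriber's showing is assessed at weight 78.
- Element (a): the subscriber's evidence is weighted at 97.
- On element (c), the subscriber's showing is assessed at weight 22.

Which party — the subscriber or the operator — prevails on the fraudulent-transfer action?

— Issue I —
At Stage I.1 the subscriber must meet the balance of probabilities (weight is at least 55): on (a) the weight is 97 less the opposing 41 gives net 56, which does reach 55, so (a) meets the standard; on (b) the weight is 59 less the opposing 3 gives net 56, which does reach 55, so (b) meets the standard.
  The subscriber carries Stage I.1; the operator now bears the burden.
At Stage I.2 the operator must meet a prima facie showing (weight is at least 14): on (c) the weight is 33 less the opposing 22 gives net 11, which does not reach 14, so (c) does not meet the standard; on (d) the weight is 12, which does not reach 14, so (d) does not meet the standard.
  Stage I.2 not carried; the operator fails its burden.
So the subscriber prevails on this issue.
— Issue II —
Stage II.1 (subscriber, a preponderance, weight is at least 54): (e) 56 ≥ 54 — meets; (f) net 67−13=54 ≥ 54 — meets.
  Stage II.1 is satisfied; the onus moves to the operator.
Stage II.2 (operator, a preponderance, weight is at least 54): (g) net 80−27=53 < 54 — fails.
  The operator does not carry Stage II.2.
The analysis ends at Stage II.2; the subscriber prevails on this issue.
— Issue III —
Stage III.1 (subscriber, a clear and cogent showing, weight is at least 69): (h) net 88−14=74 ≥ 69 — meets; (i) 69 ≥ 69 — meets.
  Stage III.1 carried; the burden remains with the subscriber.
Stage III.2 (subscriber, the balance of probabilities, weight is at least 54): (j) net 78−24=54 ≥ 54 — meets.
  All elements met at the final stage.
With every stage satisfied, the subscriber prevails on this issue.
Per-issue: Issue I → subscriber; Issue II → subscriber; Issue III → subscriber. The subscriber must prevail on every issue; overall, the subscriber prevails.

subscriber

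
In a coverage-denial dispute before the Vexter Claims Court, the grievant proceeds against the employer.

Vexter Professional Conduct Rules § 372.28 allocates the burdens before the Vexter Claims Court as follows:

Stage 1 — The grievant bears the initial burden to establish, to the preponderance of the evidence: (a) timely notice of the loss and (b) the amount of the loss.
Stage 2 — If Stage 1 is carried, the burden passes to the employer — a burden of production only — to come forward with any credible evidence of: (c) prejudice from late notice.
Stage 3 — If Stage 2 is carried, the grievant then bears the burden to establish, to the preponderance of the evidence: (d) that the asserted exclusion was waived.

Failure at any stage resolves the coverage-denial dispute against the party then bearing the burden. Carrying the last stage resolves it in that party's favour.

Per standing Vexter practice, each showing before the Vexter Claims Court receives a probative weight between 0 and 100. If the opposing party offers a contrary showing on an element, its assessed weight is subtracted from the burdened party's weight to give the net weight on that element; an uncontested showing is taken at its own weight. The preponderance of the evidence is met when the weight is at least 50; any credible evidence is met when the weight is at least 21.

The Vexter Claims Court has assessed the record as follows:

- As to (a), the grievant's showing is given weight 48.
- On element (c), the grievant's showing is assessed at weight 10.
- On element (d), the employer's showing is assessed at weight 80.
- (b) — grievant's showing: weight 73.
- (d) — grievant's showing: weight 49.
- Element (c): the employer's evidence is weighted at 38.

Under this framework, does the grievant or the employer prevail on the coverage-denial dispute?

employer

At Stage 1 the grievant must meet the preponderance of the evidence (weight is at least 50): on (a) the weight is 48, which does not reach 50, so (a) does not meet the standard; on (b) the weight is 73, which does reach 50, so (b) meets the standard.
  Not every element is met, so the grievant fails to carry Stage 1.
So the employer prevails.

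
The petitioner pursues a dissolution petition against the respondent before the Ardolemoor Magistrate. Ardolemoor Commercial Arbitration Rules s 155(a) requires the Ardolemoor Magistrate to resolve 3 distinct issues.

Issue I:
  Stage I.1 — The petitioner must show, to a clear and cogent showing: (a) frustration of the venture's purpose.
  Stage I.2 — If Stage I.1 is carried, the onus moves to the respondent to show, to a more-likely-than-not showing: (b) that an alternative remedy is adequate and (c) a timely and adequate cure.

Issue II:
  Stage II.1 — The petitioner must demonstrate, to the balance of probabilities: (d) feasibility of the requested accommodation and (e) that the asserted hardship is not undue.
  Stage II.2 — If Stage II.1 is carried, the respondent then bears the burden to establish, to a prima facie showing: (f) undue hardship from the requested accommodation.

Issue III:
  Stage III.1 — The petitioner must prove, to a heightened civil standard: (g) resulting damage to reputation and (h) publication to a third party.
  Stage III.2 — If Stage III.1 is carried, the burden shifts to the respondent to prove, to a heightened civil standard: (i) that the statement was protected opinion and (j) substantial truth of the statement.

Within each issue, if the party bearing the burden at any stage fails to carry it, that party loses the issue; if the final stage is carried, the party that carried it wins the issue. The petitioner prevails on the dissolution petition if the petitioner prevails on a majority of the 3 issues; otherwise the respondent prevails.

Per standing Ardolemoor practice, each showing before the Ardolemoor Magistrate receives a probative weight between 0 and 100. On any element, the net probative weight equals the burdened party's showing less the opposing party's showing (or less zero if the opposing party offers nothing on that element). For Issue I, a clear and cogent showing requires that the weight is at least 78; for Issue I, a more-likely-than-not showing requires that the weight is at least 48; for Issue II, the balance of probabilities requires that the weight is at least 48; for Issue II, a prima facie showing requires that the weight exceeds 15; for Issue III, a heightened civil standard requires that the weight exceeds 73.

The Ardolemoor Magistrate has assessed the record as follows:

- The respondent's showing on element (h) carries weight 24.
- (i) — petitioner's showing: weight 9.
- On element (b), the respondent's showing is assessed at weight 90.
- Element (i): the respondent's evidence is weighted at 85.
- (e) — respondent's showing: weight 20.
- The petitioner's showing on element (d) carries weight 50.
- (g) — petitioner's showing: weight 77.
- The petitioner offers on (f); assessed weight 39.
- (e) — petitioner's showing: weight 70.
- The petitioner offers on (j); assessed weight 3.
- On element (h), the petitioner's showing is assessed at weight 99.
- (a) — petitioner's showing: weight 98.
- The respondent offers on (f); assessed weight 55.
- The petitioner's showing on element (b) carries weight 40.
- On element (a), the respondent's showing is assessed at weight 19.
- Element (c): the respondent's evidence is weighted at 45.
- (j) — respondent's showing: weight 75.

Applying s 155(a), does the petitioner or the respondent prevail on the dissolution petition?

petitioner

— Issue I —
Stage I.1 — burden on petitioner; standard: a clear and cogent showing (weight is at least 78).
    (a): 98 − 19 = 79 ≥ 78 [met]
  The petitioner carries Stage I.1; the respondent now bears the burden.
Stage I.2 — burden on respondent; standard: a more-likely-than-not showing (weight is at least 48).
    (b): 90 − 40 = 50 ≥ 48 [met]
    (c): 45 < 48 [not met]
  Stage I.2 not carried; the respondent fails its burden.
So the petitioner prevails on this issue.
— Issue II —
At Stage II.1 the petitioner must meet the balance of probabilities (weight is at least 48): on (d) the weight is 50, ≥ 48, so (d) meets the standard; on (e) the weight is 70 less the opposing 20 gives net 50, ≥ 48, so (e) meets the standard.
  All elements met. The burden passes to the respondent.
At Stage II.2 the respondent must meet a prima facie showing (weight exceeds 15): on (f) the weight is 55 less the opposing 39 gives net 16, which does exceed 15, so (f) meets the standard.
  All elements met at the final stage.
With every stage satisfied, the respondent prevails on this issue.
— Issue III —
Stage III.1 — burden on petitioner; standard: a heightened civil standard (weight exceeds 73).
    (g): 77 > 73 [met]
    (h): 99 − 24 = 75 > 73 [met]
  All elements met. The burden passes to the respondent.
Stage III.2 — burden on respondent; standard: a heightened civil standard (weight exceeds 73).
    (i): 85 − 9 = 76 > 73 [met]
    (j): 75 − 3 = 72 ≤ 73 [not met]
  Stage III.2 not carried; the respondent fails its burden.
The petitioner prevails on this issue.
Per-issue: Issue I → petitioner; Issue II → respondent; Issue III → petitioner. The petitioner must prevail on a majority of issues; overall, the petitioner prevails.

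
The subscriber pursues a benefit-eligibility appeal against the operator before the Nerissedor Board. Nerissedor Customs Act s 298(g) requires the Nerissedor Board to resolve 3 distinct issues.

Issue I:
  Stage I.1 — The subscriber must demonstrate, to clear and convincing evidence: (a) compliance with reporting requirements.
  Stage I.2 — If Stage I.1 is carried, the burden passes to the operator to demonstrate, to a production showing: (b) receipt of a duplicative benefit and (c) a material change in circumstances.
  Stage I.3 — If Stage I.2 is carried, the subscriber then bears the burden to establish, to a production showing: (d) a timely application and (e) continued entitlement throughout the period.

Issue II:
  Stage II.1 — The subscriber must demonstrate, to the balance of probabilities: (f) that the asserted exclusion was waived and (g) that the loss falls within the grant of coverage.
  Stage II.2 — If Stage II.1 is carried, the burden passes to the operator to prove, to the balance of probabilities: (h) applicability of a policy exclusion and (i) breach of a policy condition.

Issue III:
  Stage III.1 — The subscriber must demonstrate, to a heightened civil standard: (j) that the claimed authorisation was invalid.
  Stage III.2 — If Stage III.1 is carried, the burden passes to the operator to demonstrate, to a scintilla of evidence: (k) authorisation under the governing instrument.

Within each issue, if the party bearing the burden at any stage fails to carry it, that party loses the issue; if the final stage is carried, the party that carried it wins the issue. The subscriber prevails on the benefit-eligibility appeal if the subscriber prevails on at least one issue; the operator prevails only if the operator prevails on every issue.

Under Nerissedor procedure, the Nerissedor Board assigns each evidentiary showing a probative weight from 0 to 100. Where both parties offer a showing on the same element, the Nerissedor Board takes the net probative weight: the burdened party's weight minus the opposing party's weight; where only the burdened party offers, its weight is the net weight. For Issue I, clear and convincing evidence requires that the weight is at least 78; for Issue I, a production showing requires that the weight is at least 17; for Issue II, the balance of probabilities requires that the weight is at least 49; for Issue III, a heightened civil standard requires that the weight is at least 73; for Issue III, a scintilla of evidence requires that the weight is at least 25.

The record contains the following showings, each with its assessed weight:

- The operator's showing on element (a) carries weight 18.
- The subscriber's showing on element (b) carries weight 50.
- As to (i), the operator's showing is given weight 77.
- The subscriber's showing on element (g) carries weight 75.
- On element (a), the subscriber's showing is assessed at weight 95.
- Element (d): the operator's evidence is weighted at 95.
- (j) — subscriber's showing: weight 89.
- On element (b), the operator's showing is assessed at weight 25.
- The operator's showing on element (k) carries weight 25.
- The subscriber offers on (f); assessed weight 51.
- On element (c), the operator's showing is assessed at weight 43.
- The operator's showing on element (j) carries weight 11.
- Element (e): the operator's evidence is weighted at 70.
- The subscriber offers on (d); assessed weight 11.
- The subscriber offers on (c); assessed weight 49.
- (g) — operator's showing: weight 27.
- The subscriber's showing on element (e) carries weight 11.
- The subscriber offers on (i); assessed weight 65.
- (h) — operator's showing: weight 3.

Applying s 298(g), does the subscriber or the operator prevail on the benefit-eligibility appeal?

— Issue I —
At Stage I.1 the subscriber must meet clear and convincing evidence (weight is at least 78): on (a) the weight is 95 less the opposing 18 gives net 77, < 78, so (a) does not meet the standard.
  Stage I.1 not carried; the subscriber fails its burden.
The operator prevails on this issue.
— Issue II —
Stage II.1 (subscriber, the balance of probabilities, weight is at least 49): (f) 51 ≥ 49 — meets; (g) net 75−27=48 < 49 — fails.
  Not every element is met, so the subscriber fails to carry Stage II.1.
So the operator prevails on this issue.
— Issue III —
Stage III.1 — burden on subscriber; standard: a heightened civil standard (weight is at least 73).
    (j): 89 − 11 = 78 ≥ 73 [met]
  Stage III.1 carried; the burden shifts to the operator.
Stage III.2 — burden on operator; standard: a scintilla of evidence (weight is at least 25).
    (k): 25 ≥ 25 [met]
  All elements met at the final stage.
All stages carried — the operator prevails on this issue.
Per-issue: Issue I → operator; Issue II → operator; Issue III → operator. The subscriber must prevail on at least one issue; overall, the operator prevails.

operator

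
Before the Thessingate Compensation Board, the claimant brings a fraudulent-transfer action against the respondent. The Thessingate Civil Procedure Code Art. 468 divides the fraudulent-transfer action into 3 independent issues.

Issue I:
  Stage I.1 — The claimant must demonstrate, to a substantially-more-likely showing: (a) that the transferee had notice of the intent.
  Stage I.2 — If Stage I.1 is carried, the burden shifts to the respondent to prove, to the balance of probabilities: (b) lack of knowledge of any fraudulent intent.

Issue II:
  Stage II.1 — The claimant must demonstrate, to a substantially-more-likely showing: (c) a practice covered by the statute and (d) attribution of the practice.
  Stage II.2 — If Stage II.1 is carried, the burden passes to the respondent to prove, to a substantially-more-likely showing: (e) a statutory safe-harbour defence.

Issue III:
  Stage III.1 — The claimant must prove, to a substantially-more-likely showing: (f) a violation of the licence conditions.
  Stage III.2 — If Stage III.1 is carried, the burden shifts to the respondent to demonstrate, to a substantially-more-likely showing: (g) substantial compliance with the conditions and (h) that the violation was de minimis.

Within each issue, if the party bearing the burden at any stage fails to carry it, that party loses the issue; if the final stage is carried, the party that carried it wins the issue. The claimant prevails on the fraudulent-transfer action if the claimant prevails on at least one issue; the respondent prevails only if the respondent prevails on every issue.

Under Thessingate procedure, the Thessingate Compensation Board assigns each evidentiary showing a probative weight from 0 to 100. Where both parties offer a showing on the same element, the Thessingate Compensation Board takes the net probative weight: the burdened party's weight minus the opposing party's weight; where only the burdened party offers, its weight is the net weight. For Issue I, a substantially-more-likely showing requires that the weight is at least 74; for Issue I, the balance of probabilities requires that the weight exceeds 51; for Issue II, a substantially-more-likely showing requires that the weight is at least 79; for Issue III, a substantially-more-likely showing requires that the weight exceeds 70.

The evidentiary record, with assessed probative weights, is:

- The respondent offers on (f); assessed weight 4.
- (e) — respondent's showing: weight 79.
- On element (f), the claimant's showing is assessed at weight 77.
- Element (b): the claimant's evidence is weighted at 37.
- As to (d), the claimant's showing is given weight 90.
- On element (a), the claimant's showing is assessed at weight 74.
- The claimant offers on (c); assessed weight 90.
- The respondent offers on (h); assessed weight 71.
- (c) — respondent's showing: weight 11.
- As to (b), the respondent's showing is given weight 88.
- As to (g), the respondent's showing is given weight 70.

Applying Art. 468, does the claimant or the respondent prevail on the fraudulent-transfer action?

— Issue I —
Stage I.1 — burden on claimant; standard: a substantially-more-likely showing (weight is at least 74).
    (a): 74 ≥ 74 [met]
  Stage I.1 is satisfied; the onus moves to the respondent.
Stage I.2 — burden on respondent; standard: the balance of probabilities (weight exceeds 51).
    (b): 88 − 37 = 51 ≤ 51 [not met]
  Not every element is met, so the respondent fails to carry Stage I.2.
So the claimant prevails on this issue.
— Issue II —
Stage II.1 — burden on claimant; standard: a substantially-more-likely showing (weight is at least 79).
    (c): 90 − 11 = 79 ≥ 79 [met]
    (d): 90 ≥ 79 [met]
  All elements met. The burden passes to the respondent.
Stage II.2 — burden on respondent; standard: a substantially-more-likely showing (weight is at least 79).
    (e): 79 ≥ 79 [met]
  Stage II.2 carried; the final stage is satisfied.
Every stage carried; the respondent prevails on this issue.
— Issue III —
Stage III.1 — burden on claimant; standard: a substantially-more-likely showing (weight exceeds 70).
    (f): 77 − 4 = 73 > 70 [met]
  Stage III.1 is satisfied; the onus moves to the respondent.
Stage III.2 — burden on respondent; standard: a substantially-more-likely showing (weight exceeds 70).
    (g): 70 ≤ 70 [not met]
    (h): 71 > 70 [met]
  Stage III.2 not carried; the respondent fails its burden.
The claimant prevails on this issue.
Per-issue: Issue I → claimant; Issue II → respondent; Issue III → claimant. The claimant must prevail on at least one issue; overall, the claimant prevails.

claimant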